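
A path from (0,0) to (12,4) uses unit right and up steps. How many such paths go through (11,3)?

Paths (0,0)->(11,3): C(14,3) = 364.
Paths (11,3)->(12,4): C(2,1) = 2.
By multiplication principle: 364 x 2.

Final answer: 728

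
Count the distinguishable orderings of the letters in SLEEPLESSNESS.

Letters (E:4, L:2, N:1, P:1, S:5). Total letters: 13.
Permutations = 13!/(5! x 4! x 2!).

Final answer: 1081080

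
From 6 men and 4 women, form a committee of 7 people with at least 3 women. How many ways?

Sum over valid woman counts:
C(4,3)C(6,4) = 60
C(4,4)C(6,3) = 20
Total: 60 + 20.

Final answer: 80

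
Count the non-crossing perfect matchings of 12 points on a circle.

This is counted by the nth Catalan number C_n. Here n = 12/2 = 6.
Using C_0 = 1 and C_(k+1) = C_k x 2(2k+1)/(k+2), build up term by term: C_1=1, C_2=2, C_3=5, C_4=14, C_5=42, C_6=132.

Final answer: C_{6} = 132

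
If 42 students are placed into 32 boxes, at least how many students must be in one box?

By the pigeonhole principle: ceiling(42/32).

Final answer: 2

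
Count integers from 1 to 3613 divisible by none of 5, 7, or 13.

|div by 5|=722, |div by 7|=516, |div by 13|=277.
|div by 5&7|=103, |div by 5&13|=55, |div by 7&13|=39, |div by all|=7.
By inclusion-exclusion, divisible by at least one: 722+516+277-103-55-39+7 = 1325.
Not divisible by any: 3613 - 1325.

Final answer: 2288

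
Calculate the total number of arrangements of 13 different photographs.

The number of ways to arrange 13 distinct objects is 13!.

Final answer: 13! = 6227020800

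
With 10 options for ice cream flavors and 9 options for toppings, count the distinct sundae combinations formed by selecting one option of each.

By the multiplication principle: 10 x 9.

Final answer: 90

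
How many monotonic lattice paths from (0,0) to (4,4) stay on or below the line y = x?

Total monotonic paths to (4,4): C(8,4) = 70.
Reflecting each bad path at its first crossing gives a bijection with paths to (3,5): C(8,5) = 56.
Valid Dyck paths: 70 - 56.
(Equivalently, C_{4} = C(8,4)/5 = 70/5.)

Final answer: C_{4} = 14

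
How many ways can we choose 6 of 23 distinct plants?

C(23,6) = 23!/(6! x (23-6)!).

Final answer: C(23,6) = 100947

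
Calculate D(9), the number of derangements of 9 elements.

Derangements satisfy D(n) = (n-1)(D(n-1) + D(n-2)), starting from D(0)=1, D(1)=0.
Building up: D(2)=1, D(3)=2, D(4)=9, D(5)=44, D(6)=265, D(7)=1854, D(8)=14833.
D(9) = 8 x (D(8) + D(7)) = 8 x (14833 + 1854).

Final answer: D(9) = 133496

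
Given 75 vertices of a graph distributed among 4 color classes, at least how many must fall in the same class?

By pigeonhole with 75 objects and 4 categories: ceiling(75/4).

Final answer: 19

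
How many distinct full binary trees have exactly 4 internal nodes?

This is a standard Catalan-number count: the answer is C_n. Here n = 4.
C_n = C(2n,n) - C(2n,n+1), so C_{4} = C(8,4) - C(8,5) = 70 - 56.

Final answer: C_{4} = 14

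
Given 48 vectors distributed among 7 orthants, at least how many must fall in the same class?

By pigeonhole with 48 objects and 7 categories: ceiling(48/7).

Final answer: 7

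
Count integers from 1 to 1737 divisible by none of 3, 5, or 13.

|div by 3|=579, |div by 5|=347, |div by 13|=133.
|div by 3&5|=115, |div by 3&13|=44, |div by 5&13|=26, |div by all|=8.
By inclusion-exclusion, divisible by at least one: 579+347+133-115-44-26+8 = 882.
Not divisible by any: 1737 - 882.

Final answer: 855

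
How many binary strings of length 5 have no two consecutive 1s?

Classify by the final bit: ...0 gives a(n-1) strings, ...01 gives a(n-2) strings. Thus a(n) = a(n-1) + a(n-2) with a(1)=2, a(2)=3.
Computing successive values: a(1)=2, a(2)=3, a(3)=5, a(4)=8, a(5)=13.

Final answer: 13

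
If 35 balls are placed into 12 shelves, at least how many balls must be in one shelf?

By the pigeonhole principle: ceiling(35/12).

Final answer: 3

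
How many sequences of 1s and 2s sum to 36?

Condition on the final move: it is a 1-step (f(n-1) ways to get there) or a 2-step (f(n-2) ways), so f(n) = f(n-1) + f(n-2), with f(1)=1, f(2)=2.
Building up term by term: f(1)=1, f(2)=2, f(3)=3, f(4)=5, f(5)=8, f(6)=13, f(7)=21, f(8)=34, f(9)=55, f(10)=89, f(11)=144, f(12)=233, f(13)=377, f(14)=610, f(15)=987, f(16)=1597, f(17)=2584, f(18)=4181, f(19)=6765, f(20)=10946, f(21)=17711, f(22)=28657, f(23)=46368, f(24)=75025, f(25)=121393, f(26)=196418, f(27)=317811, f(28)=514229, f(29)=832040, f(30)=1346269, f(31)=2178309, f(32)=3524578, f(33)=5702887, f(34)=9227465, f(35)=14930352, f(36)=24157817.

Final answer: 24157817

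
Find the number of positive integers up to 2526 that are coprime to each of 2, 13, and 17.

|div by 2|=1263, |div by 13|=194, |div by 17|=148.
|div by 2&13|=97, |div by 2&17|=74, |div by 13&17|=11, |div by all|=5.
By inclusion-exclusion, divisible by at least one: 1263+194+148-97-74-11+5 = 1428.
Not divisible by any: 2526 - 1428.

Final answer: 1098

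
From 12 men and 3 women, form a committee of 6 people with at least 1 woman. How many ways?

Sum over valid woman counts:
C(3,1)C(12,5) = 2376
C(3,2)C(12,4) = 1485
C(3,3)C(12,3) = 220
Total: 2376 + 1485 + 220.

Final answer: 4081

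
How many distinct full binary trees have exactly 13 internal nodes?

The structures are counted by the Catalan number C_n. Here n = 13.
C_n = C(2n,n)/(n+1), so C_{13} = C(26,13)/14 = 10400600/14.

Final answer: C_{13} = 742900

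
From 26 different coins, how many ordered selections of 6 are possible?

P(26,6) = 26!/(26-6)! = 26!/20!.

Final answer: P(26,6) = 165765600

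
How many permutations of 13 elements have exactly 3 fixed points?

Choose which 3 elements are fixed: C(13,3) = 286.
Derange the remaining 10 using D(j) = (j-1)(D(j-1) + D(j-2)), D(0)=1, D(1)=0: D(2)=1, D(3)=2, D(4)=9, D(5)=44, D(6)=265, D(7)=1854, D(8)=14833, D(9)=133496, D(10)=1334961.
Total: 286 x 1334961.

Final answer: C(13,3) D(10) = 381798846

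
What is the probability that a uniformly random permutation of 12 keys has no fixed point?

D(n) = (n-1)(D(n-1) + D(n-2)), D(0)=1, D(1)=0.
Building up: D(2)=1, D(3)=2, D(4)=9, D(5)=44, D(6)=265, D(7)=1854, D(8)=14833, D(9)=133496, D(10)=1334961, D(11)=14684570, D(12)=176214841.
Total arrangements: 12! = 479001600.
Probability = D(12)/12! = 16019531/43545600.

Final answer: D(12)/12! = 176214841/479001600 = 0.367879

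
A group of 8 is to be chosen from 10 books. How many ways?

C(10,8) = 10!/(8! x (10-8)!).

Final answer: C(10,8) = 45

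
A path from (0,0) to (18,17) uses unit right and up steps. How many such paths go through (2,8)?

Paths (0,0)->(2,8): C(10,8) = 45.
Paths (2,8)->(18,17): C(25,9) = 2042975.
By multiplication principle: 45 x 2042975.

Final answer: 91933875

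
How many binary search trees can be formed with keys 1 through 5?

The structures are counted by the Catalan number C_n. Here n = 5.
Using C_0 = 1 and C_(k+1) = C_k x 2(2k+1)/(k+2), build up term by term: C_1=1, C_2=2, C_3=5, C_4=14, C_5=42.

Final answer: C_{5} = 42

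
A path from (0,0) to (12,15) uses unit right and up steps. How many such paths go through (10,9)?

Paths (0,0)->(10,9): C(19,9) = 92378.
Paths (10,9)->(12,15): C(8,6) = 28.
By multiplication principle: 92378 x 28.

Final answer: 2586584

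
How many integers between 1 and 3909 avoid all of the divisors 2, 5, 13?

|div by 2|=1954, |div by 5|=781, |div by 13|=300.
|div by 2&5|=390, |div by 2&13|=150, |div by 5&13|=60, |div by all|=30.
By inclusion-exclusion, divisible by at least one: 1954+781+300-390-150-60+30 = 2465.
Not divisible by any: 3909 - 2465.

Final answer: 1444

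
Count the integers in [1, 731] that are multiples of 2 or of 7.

Multiples of 2: 365. Multiples of 7: 104. Of both (lcm=14): 52.
By inclusion-exclusion: 365 + 104 - 52.

Final answer: 417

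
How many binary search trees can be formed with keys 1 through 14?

The structures are counted by the Catalan number C_n. Here n = 14.
C_n = C(2n,n)/(n+1), so C_{14} = C(28,14)/15 = 40116600/15.

Final answer: C_{14} = 2674440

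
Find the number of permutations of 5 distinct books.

The number of ways to arrange 5 distinct objects is 5!.

Final answer: 5! = 120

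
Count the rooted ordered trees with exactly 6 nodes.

This is a standard Catalan-number count: the answer is C_n. Here n = 6 - 1 = 5.
C_n = C(2n,n) - C(2n,n+1), so C_{5} = C(10,5) - C(10,6) = 252 - 210.

Final answer: C_{5} = 42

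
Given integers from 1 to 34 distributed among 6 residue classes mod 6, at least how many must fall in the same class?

By pigeonhole with 34 objects and 6 categories: ceiling(34/6).

Final answer: 6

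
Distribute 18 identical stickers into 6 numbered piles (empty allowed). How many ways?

Stars and bars: C(n+k-1, k-1) = C(23,5).

Final answer: C(23,5) = 33649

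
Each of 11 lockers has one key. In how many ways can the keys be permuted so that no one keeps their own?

Derangements satisfy D(n) = (n-1)(D(n-1) + D(n-2)), starting from D(0)=1, D(1)=0.
D(2) = 1 x (0 + 1) = 1
D(3) = 2 x (1 + 0) = 2
D(4) = 3 x (2 + 1) = 9
D(5) = 4 x (9 + 2) = 44
D(6) = 5 x (44 + 9) = 265
D(7) = 6 x (265 + 44) = 1854
D(8) = 7 x (1854 + 265) = 14833
D(9) = 8 x (14833 + 1854) = 133496
D(10) = 9 x (133496 + 14833) = 1334961
D(11) = 10 x (D(10) + D(9)) = 10 x (1334961 + 133496)

Final answer: D(11) = 14684570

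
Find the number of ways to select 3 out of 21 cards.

C(21,3) = 21!/(3! x (21-3)!).

Final answer: C(21,3) = 1330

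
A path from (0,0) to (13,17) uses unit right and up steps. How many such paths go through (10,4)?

Paths (0,0)->(10,4): C(14,4) = 1001.
Paths (10,4)->(13,17): C(16,13) = 560.
By multiplication principle: 1001 x 560.

Final answer: 560560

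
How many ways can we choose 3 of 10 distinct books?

C(10,3) = 10!/(3! x (10-3)!).

Final answer: C(10,3) = 120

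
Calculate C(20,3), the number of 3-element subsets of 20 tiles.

C(20,3) = 20!/(3! x (20-3)!).

Final answer: C(20,3) = 1140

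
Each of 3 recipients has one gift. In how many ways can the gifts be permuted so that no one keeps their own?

Use the recurrence D(n) = (n-1)(D(n-1) + D(n-2)) with D(0)=1, D(1)=0.
D(2) = 1 x (0 + 1) = 1
D(3) = 2 x (D(2) + D(1)) = 2 x (1 + 0)

Final answer: D(3) = 2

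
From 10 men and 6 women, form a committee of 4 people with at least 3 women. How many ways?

Sum over valid woman counts:
C(6,3)C(10,1) = 200
C(6,4)C(10,0) = 15
Total: 200 + 15.

Final answer: 215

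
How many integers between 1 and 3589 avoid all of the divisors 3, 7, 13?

|div by 3|=1196, |div by 7|=512, |div by 13|=276.
|div by 3&7|=170, |div by 3&13|=92, |div by 7&13|=39, |div by all|=13.
By inclusion-exclusion, divisible by at least one: 1196+512+276-170-92-39+13 = 1696.
Not divisible by any: 3589 - 1696.

Final answer: 1893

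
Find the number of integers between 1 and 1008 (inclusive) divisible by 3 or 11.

Multiples of 3: 336. Multiples of 11: 91. Of both (lcm=33): 30.
By inclusion-exclusion: 336 + 91 - 30.

Final answer: 397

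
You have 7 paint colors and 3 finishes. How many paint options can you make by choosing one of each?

By the multiplication principle: 7 x 3.

Final answer: 21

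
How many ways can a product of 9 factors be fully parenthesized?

This is counted by the nth Catalan number C_n. Here n = 9 - 1 = 8.
C_n = (2n)!/(n!(n+1)!), so C_{8} = 16!/(8! x 9!) = C(16,8)/9 = 12870/9.

Final answer: C_{8} = 1430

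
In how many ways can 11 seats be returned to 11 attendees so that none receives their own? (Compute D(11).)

D(n) = (n-1)(D(n-1) + D(n-2)), D(0)=1, D(1)=0.
D(2) = 1 x (0 + 1) = 1
D(3) = 2 x (1 + 0) = 2
D(4) = 3 x (2 + 1) = 9
D(5) = 4 x (9 + 2) = 44
D(6) = 5 x (44 + 9) = 265
D(7) = 6 x (265 + 44) = 1854
D(8) = 7 x (1854 + 265) = 14833
D(9) = 8 x (14833 + 1854) = 133496
D(10) = 9 x (133496 + 14833) = 1334961
D(11) = 10 x (D(10) + D(9)) = 10 x (1334961 + 133496)

Final answer: D(11) = 14684570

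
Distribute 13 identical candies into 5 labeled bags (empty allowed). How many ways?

Stars and bars: C(n+k-1, k-1) = C(17,4).

Final answer: C(17,4) = 2380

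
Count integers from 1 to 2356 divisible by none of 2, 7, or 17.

|div by 2|=1178, |div by 7|=336, |div by 17|=138.
|div by 2&7|=168, |div by 2&17|=69, |div by 7&17|=19, |div by all|=9.
By inclusion-exclusion, divisible by at least one: 1178+336+138-168-69-19+9 = 1405.
Not divisible by any: 2356 - 1405.

Final answer: 951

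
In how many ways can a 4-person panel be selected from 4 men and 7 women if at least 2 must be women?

Sum over valid woman counts:
C(7,2)C(4,2) = 126
C(7,3)C(4,1) = 140
C(7,4)C(4,0) = 35
Total: 126 + 140 + 35.

Final answer: 301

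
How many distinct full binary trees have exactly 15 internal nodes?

This is a standard Catalan-number count: the answer is C_n. Here n = 15.
Using C_0 = 1 and C_(k+1) = C_k x 2(2k+1)/(k+2), build up term by term: C_1=1, C_2=2, C_3=5, C_4=14, C_5=42, C_6=132, C_7=429, C_8=1430, C_9=4862, C_10=16796, C_11=58786, C_12=208012, C_13=742900, C_14=2674440, C_15=9694845.

Final answer: C_{15} = 9694845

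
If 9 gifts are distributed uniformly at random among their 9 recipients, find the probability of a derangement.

Use the recurrence D(n) = (n-1)(D(n-1) + D(n-2)) with D(0)=1, D(1)=0.
Building up: D(2)=1, D(3)=2, D(4)=9, D(5)=44, D(6)=265, D(7)=1854, D(8)=14833, D(9)=133496.
Total arrangements: 9! = 362880.
Probability = D(9)/9! = 16687/45360.

Final answer: D(9)/9! = 133496/362880 = 0.367879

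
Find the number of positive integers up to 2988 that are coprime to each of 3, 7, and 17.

|div by 3|=996, |div by 7|=426, |div by 17|=175.
|div by 3&7|=142, |div by 3&17|=58, |div by 7&17|=25, |div by all|=8.
By inclusion-exclusion, divisible by at least one: 996+426+175-142-58-25+8 = 1380.
Not divisible by any: 2988 - 1380.

Final answer: 1608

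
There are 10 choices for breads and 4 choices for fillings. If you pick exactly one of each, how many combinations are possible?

By the multiplication principle: 10 x 4.

Final answer: 40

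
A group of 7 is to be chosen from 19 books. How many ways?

C(19,7) = 19!/(7! x 12!).

Final answer: \binom{19}{7} = 50388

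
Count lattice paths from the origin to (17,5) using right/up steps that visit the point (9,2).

Paths (0,0)->(9,2): C(11,2) = 55.
Paths (9,2)->(17,5): C(11,3) = 165.
By multiplication principle: 55 x 165.

Final answer: 9075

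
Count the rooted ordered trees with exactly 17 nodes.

The structures are counted by the Catalan number C_n. Here n = 17 - 1 = 16.
C_n = C(2n,n) - C(2n,n+1), so C_{16} = C(32,16) - C(32,17) = 601080390 - 565722720.

Final answer: C_{16} = 35357670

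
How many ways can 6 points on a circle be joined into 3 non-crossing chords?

This is counted by the nth Catalan number C_n. Here n = 6/2 = 3.
Using C_0 = 1 and C_(k+1) = C_k x 2(2k+1)/(k+2), build up term by term: C_1=1, C_2=2, C_3=5.

Final answer: C_{3} = 5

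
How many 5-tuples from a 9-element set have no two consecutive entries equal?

Let g(n) count such strings. g(1) = 9, and each valid string of length n-1 extends in 8 ways (any symbol but the last), so g(n) = 8 g(n-1).
Total: g(5) = 9 x 8^4.

Final answer: 9 x 8^{4} = 36864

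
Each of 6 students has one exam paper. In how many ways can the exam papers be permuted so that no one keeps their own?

Derangements satisfy D(n) = (n-1)(D(n-1) + D(n-2)), starting from D(0)=1, D(1)=0.
D(2) = 1 x (0 + 1) = 1
D(3) = 2 x (1 + 0) = 2
D(4) = 3 x (2 + 1) = 9
D(5) = 4 x (9 + 2) = 44
D(6) = 5 x (D(5) + D(4)) = 5 x (44 + 9)

Final answer: D(6) = 265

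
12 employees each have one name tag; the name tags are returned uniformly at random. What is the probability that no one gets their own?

Derangements satisfy D(n) = (n-1)(D(n-1) + D(n-2)), starting from D(0)=1, D(1)=0.
Building up: D(2)=1, D(3)=2, D(4)=9, D(5)=44, D(6)=265, D(7)=1854, D(8)=14833, D(9)=133496, D(10)=1334961, D(11)=14684570, D(12)=176214841.
Total arrangements: 12! = 479001600.
Probability = D(12)/12! = 16019531/43545600.

Final answer: D(12)/12! = 176214841/479001600 = 0.367879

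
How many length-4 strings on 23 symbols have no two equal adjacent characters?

First character: 23 choices. Each subsequent: 22 choices (must differ from the previous one).
Total: 23 x 22^3.

Final answer: 23 x 22^{3} = 244904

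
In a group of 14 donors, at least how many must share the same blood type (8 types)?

There are 8 possible values for blood type (8 types). With 14 donors and 8 categories, by pigeonhole: ceiling(14/8).

Final answer: 2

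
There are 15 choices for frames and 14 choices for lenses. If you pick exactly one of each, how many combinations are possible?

By the multiplication principle: 15 x 14.

Final answer: 210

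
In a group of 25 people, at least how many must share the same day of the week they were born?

There are 7 possible values for day of the week they were born. With 25 people and 7 categories, by pigeonhole: ceiling(25/7).

Final answer: 4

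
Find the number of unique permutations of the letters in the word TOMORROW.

Letters (M:1, O:3, R:2, T:1, W:1). Total letters: 8.
Permutations = 8!/(3! x 2!).

Final answer: 3360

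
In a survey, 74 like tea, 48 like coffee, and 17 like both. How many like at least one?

|A union B| = |A| + |B| - |A intersect B| = 74 + 48 - 17.

Final answer: 105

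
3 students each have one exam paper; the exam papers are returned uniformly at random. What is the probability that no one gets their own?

D(n) = (n-1)(D(n-1) + D(n-2)), D(0)=1, D(1)=0.
Building up: D(2)=1, D(3)=2.
Total arrangements: 3! = 6.
Probability = D(3)/3! = 1/3.

Final answer: D(3)/3! = 2/6 = 0.333333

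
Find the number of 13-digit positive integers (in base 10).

First digit: 9 choices (1-9). Each of the remaining 12 digits: 10 choices.
Total: 9 x 10^12.

Final answer: 9000000000000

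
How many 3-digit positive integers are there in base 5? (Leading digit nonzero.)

These are the integers in [5^2, 5^3), so the count is 5^3 - 5^2 = 4 x 5^2.

Final answer: 100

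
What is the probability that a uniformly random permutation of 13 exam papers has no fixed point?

Use the recurrence D(n) = (n-1)(D(n-1) + D(n-2)) with D(0)=1, D(1)=0.
Building up: D(2)=1, D(3)=2, D(4)=9, D(5)=44, D(6)=265, D(7)=1854, D(8)=14833, D(9)=133496, D(10)=1334961, D(11)=14684570, D(12)=176214841, D(13)=2290792932.
Total arrangements: 13! = 6227020800.
Probability = D(13)/13! = 63633137/172972800.

Final answer: D(13)/13! = 2290792932/6227020800 = 0.367879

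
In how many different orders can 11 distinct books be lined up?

The number of ways to arrange 11 distinct objects is 11!.

Final answer: 11! = 39916800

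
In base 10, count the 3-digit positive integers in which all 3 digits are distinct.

The leading digit has 9 choices (anything but zero); the next has 9 (anything but the first), then 8, and so on, one fewer each time.
Total: 9 x 9 x 8.

Final answer: 648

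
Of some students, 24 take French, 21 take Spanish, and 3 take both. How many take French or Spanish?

|A union B| = |A| + |B| - |A intersect B| = 24 + 21 - 3.

Final answer: 42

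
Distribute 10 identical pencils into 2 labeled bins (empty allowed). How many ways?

Stars and bars: C(n+k-1, k-1) = C(11,1).

Final answer: C(11,1) = 11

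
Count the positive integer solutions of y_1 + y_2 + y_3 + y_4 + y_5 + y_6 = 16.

Substitute y'_i = y_i - 1 (so y'_i >= 0). Then sum y'_i = 16 - 6 = 10.
Stars and bars: C(10+6-1, 6-1) = C(15,5).

Final answer: C(15,5) = 3003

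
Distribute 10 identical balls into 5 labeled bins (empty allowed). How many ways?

Stars and bars: C(n+k-1, k-1) = C(14,4).

Final answer: C(14,4) = 1001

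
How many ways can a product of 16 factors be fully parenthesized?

This is a standard Catalan-number count: the answer is C_n. Here n = 16 - 1 = 15.
Using C_0 = 1 and C_(k+1) = C_k x 2(2k+1)/(k+2), build up term by term: C_1=1, C_2=2, C_3=5, C_4=14, C_5=42, C_6=132, C_7=429, C_8=1430, C_9=4862, C_10=16796, C_11=58786, C_12=208012, C_13=742900, C_14=2674440, C_15=9694845.

Final answer: C_{15} = 9694845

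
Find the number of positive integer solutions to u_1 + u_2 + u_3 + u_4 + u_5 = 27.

Substitute u'_i = u_i - 1 (so u'_i >= 0). Then sum u'_i = 27 - 5 = 22.
Stars and bars: C(22+5-1, 5-1) = C(26,4).

Final answer: C(26,4) = 14950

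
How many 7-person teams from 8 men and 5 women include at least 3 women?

Sum over valid woman counts:
C(5,3)C(8,4) = 700
C(5,4)C(8,3) = 280
C(5,5)C(8,2) = 28
Total: 700 + 280 + 28.

Final answer: 1008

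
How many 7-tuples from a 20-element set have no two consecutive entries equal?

Let g(n) count such strings. g(1) = 20, and each valid string of length n-1 extends in 19 ways (any symbol but the last), so g(n) = 19 g(n-1).
Total: g(7) = 20 x 19^6.

Final answer: 20 x 19^{6} = 940917620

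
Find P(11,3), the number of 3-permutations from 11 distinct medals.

P(11,3) = 11!/(11-3)! = 11!/8!.

Final answer: P(11,3) = 990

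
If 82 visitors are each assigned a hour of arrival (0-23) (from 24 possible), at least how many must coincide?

There are 24 possible values for hour of arrival (0-23). With 82 visitors and 24 categories, by pigeonhole: ceiling(82/24).

Final answer: 4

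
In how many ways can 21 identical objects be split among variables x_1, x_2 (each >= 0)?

Stars and bars with 21 stars and 1 bars:
C(21+2-1, 2-1) = C(22,1).

Final answer: C(22,1) = 22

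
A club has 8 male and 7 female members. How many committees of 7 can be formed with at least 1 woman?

Sum over valid woman counts:
C(7,1)C(8,6) = 196
C(7,2)C(8,5) = 1176
C(7,3)C(8,4) = 2450
C(7,4)C(8,3) = 1960
C(7,5)C(8,2) = 588
C(7,6)C(8,1) = 56
C(7,7)C(8,0) = 1
Total: 196 + 1176 + 2450 + 1960 + 588 + 56 + 1.

Final answer: 6427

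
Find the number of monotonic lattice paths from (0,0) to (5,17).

Each path has 5 right steps and 17 up steps in some order (22 steps total).
Choose which 17 of the 22 steps are up: C(22,17).

Final answer: C(22,17) = 26334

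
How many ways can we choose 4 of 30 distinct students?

C(30,4) = 30!/(4! x 26!).

Final answer: \binom{30}{4} = 27405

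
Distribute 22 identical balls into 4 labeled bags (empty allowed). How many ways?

Stars and bars: C(n+k-1, k-1) = C(25,3).

Final answer: C(25,3) = 2300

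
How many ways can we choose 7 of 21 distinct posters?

C(21,7) = 21!/(7! x (21-7)!).

Final answer: C(21,7) = 116280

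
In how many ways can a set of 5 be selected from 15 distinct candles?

C(15,5) = 15!/(5! x 10!).

Final answer: \binom{15}{5} = 3003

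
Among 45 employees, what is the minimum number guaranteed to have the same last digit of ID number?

There are 10 possible values for last digit of ID number. With 45 employees and 10 categories, by pigeonhole: ceiling(45/10).

Final answer: 5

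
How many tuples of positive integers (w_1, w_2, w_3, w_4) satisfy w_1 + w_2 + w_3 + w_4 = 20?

Substitute w'_i = w_i - 1 (so w'_i >= 0). Then sum w'_i = 20 - 4 = 16.
Stars and bars: C(16+4-1, 4-1) = C(19,3).

Final answer: C(19,3) = 969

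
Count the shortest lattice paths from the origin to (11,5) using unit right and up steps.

Each path has 11 right steps and 5 up steps in some order (16 steps total).
Choose which 5 of the 16 steps are up: C(16,5).

Final answer: C(16,5) = 4368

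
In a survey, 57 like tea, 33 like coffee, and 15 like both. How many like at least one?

|A union B| = |A| + |B| - |A intersect B| = 57 + 33 - 15.

Final answer: 75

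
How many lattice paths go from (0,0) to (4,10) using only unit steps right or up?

Each path has 4 right steps and 10 up steps in some order (14 steps total).
Choose which 10 of the 14 steps are up: C(14,10).

Final answer: C(14,10) = 1001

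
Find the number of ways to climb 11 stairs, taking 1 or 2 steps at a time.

Condition on the final move: it is a 1-step (f(n-1) ways to get there) or a 2-step (f(n-2) ways), so f(n) = f(n-1) + f(n-2), with f(1)=1, f(2)=2.
Building up term by term: f(1)=1, f(2)=2, f(3)=3, f(4)=5, f(5)=8, f(6)=13, f(7)=21, f(8)=34, f(9)=55, f(10)=89, f(11)=144.

Final answer: 144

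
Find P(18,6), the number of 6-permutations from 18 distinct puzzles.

P(18,6) = 18!/(18-6)! = 18!/12!.

Final answer: P(18,6) = 13366080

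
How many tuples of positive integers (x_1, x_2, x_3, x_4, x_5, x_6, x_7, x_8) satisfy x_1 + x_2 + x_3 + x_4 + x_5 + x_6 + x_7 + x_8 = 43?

Substitute x'_i = x_i - 1 (so x'_i >= 0). Then sum x'_i = 43 - 8 = 35.
Stars and bars: C(35+8-1, 8-1) = C(42,7).

Final answer: C(42,7) = 26978328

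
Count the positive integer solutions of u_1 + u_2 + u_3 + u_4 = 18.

Substitute u'_i = u_i - 1 (so u'_i >= 0). Then sum u'_i = 18 - 4 = 14.
Stars and bars: C(14+4-1, 4-1) = C(17,3).

Final answer: C(17,3) = 680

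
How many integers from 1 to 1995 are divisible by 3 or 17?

Multiples of 3: 665. Multiples of 17: 117. Of both (lcm=51): 39.
By inclusion-exclusion: 665 + 117 - 39.

Final answer: 743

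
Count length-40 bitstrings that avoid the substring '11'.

Let a(n) count valid strings. If the last bit is 0 the prefix is any valid string of length n-1; if it is 1 the string must end in 01 with a valid prefix of length n-2. So a(n) = a(n-1) + a(n-2), a(1)=2, a(2)=3.
Computing successive values: a(1)=2, a(2)=3, a(3)=5, a(4)=8, a(5)=13, a(6)=21, a(7)=34, a(8)=55, a(9)=89, a(10)=144, a(11)=233, a(12)=377, a(13)=610, a(14)=987, a(15)=1597, a(16)=2584, a(17)=4181, a(18)=6765, a(19)=10946, a(20)=17711, a(21)=28657, a(22)=46368, a(23)=75025, a(24)=121393, a(25)=196418, a(26)=317811, a(27)=514229, a(28)=832040, a(29)=1346269, a(30)=2178309, a(31)=3524578, a(32)=5702887, a(33)=9227465, a(34)=14930352, a(35)=24157817, a(36)=39088169, a(37)=63245986, a(38)=102334155, a(39)=165580141, a(40)=267914296.

Final answer: 267914296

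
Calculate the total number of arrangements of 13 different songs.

The number of ways to arrange 13 distinct objects is 13!.

Final answer: 13! = 6227020800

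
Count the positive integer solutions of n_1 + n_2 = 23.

Substitute n'_i = n_i - 1 (so n'_i >= 0). Then sum n'_i = 23 - 2 = 21.
Stars and bars: C(21+2-1, 2-1) = C(22,1).

Final answer: C(22,1) = 22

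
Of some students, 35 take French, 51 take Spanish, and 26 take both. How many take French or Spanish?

|A union B| = |A| + |B| - |A intersect B| = 35 + 51 - 26.

Final answer: 60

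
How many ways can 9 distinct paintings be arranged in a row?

The number of ways to arrange 9 distinct objects is 9!.

Final answer: 9! = 362880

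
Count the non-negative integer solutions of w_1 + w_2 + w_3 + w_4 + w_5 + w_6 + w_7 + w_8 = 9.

Stars and bars with 9 stars and 7 bars:
C(9+8-1, 8-1) = C(16,7).

Final answer: C(16,7) = 11440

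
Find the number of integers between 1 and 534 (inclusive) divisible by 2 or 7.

Multiples of 2: 267. Multiples of 7: 76. Of both (lcm=14): 38.
By inclusion-exclusion: 267 + 76 - 38.

Final answer: 305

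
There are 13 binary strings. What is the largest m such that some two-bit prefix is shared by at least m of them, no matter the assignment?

There are 4 possible values for two-bit prefix. With 13 binary strings and 4 categories, by pigeonhole: ceiling(13/4).

Final answer: 4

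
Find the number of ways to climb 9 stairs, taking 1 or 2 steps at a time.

Let f(n) count the ways. The last step is size 1 or 2, so f(n) = f(n-1) + f(n-2) with f(1)=1, f(2)=2.
Computing successive values: f(1)=1, f(2)=2, f(3)=3, f(4)=5, f(5)=8, f(6)=13, f(7)=21, f(8)=34, f(9)=55.

Final answer: 55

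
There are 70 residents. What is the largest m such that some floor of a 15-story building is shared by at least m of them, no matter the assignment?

There are 15 possible values for floor of a 15-story building. With 70 residents and 15 categories, by pigeonhole: ceiling(70/15).

Final answer: 5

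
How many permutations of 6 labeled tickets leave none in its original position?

D(n) = (n-1)(D(n-1) + D(n-2)), D(0)=1, D(1)=0.
D(2) = 1 x (0 + 1) = 1
D(3) = 2 x (1 + 0) = 2
D(4) = 3 x (2 + 1) = 9
D(5) = 4 x (9 + 2) = 44
D(6) = 5 x (D(5) + D(4)) = 5 x (44 + 9)

Final answer: D(6) = 265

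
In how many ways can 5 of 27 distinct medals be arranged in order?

P(27,5) = 27!/(27-5)! = 27!/22!.

Final answer: P(27,5) = 9687600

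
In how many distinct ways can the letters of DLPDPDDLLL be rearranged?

Letters (D:4, L:4, P:2). Total letters: 10.
Permutations = 10!/(4! x 4! x 2!).

Final answer: 3150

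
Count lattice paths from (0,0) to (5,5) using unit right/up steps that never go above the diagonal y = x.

Total monotonic paths to (5,5): C(10,5) = 252.
Reflecting each bad path at its first crossing gives a bijection with paths to (4,6): C(10,6) = 210.
Valid Dyck paths: 252 - 210.
(These counts are the Catalan numbers.)

Final answer: C_{5} = 42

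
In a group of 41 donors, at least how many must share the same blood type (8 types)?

There are 8 possible values for blood type (8 types). With 41 donors and 8 categories, by pigeonhole: ceiling(41/8).

Final answer: 6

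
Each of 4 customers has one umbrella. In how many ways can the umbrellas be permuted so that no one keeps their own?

D(n) = (n-1)(D(n-1) + D(n-2)), D(0)=1, D(1)=0.
D(2) = 1 x (0 + 1) = 1
D(3) = 2 x (1 + 0) = 2
D(4) = 3 x (D(3) + D(2)) = 3 x (2 + 1)

Final answer: D(4) = 9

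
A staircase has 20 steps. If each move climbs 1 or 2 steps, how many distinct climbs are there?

Let f(n) count the ways. The last step is size 1 or 2, so f(n) = f(n-1) + f(n-2) with f(1)=1, f(2)=2.
Building up term by term: f(1)=1, f(2)=2, f(3)=3, f(4)=5, f(5)=8, f(6)=13, f(7)=21, f(8)=34, f(9)=55, f(10)=89, f(11)=144, f(12)=233, f(13)=377, f(14)=610, f(15)=987, f(16)=1597, f(17)=2584, f(18)=4181, f(19)=6765, f(20)=10946.

Final answer: 10946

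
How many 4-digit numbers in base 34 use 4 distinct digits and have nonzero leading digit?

First digit: 33 (nonzero). Second: 33 (not first). Third: 32, etc.
Total: 33 x 33 x 32 x 31.

Final answer: 1080288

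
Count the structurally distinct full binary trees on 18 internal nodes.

The structures are counted by the Catalan number C_n. Here n = 18.
C_n = C(2n,n) - C(2n,n+1), so C_{18} = C(36,18) - C(36,19) = 9075135300 - 8597496600.

Final answer: C_{18} = 477638700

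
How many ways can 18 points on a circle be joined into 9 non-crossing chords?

The structures are counted by the Catalan number C_n. Here n = 18/2 = 9.
C_n = C(2n,n)/(n+1), so C_{9} = C(18,9)/10 = 48620/10.

Final answer: C_{9} = 4862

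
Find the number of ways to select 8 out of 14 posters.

C(14,8) = 14!/(8! x (14-8)!).

Final answer: C(14,8) = 3003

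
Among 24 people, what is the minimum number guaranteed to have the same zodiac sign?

There are 12 possible values for zodiac sign. With 24 people and 12 categories, by pigeonhole: ceiling(24/12).

Final answer: 2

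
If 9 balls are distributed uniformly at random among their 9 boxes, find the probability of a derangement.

Derangements satisfy D(n) = (n-1)(D(n-1) + D(n-2)), starting from D(0)=1, D(1)=0.
Building up: D(2)=1, D(3)=2, D(4)=9, D(5)=44, D(6)=265, D(7)=1854, D(8)=14833, D(9)=133496.
Total arrangements: 9! = 362880.
Probability = D(9)/9! = 16687/45360.

Final answer: D(9)/9! = 133496/362880 = 0.367879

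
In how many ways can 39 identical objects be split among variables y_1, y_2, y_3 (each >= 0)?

Stars and bars with 39 stars and 2 bars:
C(39+3-1, 3-1) = C(41,2).

Final answer: C(41,2) = 820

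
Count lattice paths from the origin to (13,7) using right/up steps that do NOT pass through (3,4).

Total paths to (13,7): C(20,7) = 77520.
Paths through (3,4): C(7,4) x C(13,3) = 10010.
Avoiding (3,4): 77520 - 10010.

Final answer: 67510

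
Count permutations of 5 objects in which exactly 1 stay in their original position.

Choose which 1 elements are fixed: C(5,1) = 5.
Derange the remaining 4 using D(j) = (j-1)(D(j-1) + D(j-2)), D(0)=1, D(1)=0: D(2)=1, D(3)=2, D(4)=9.
Total: 5 x 9.

Final answer: C(5,1) D(4) = 45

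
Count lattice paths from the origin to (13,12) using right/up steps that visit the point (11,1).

Paths (0,0)->(11,1): C(12,1) = 12.
Paths (11,1)->(13,12): C(13,11) = 78.
By multiplication principle: 12 x 78.

Final answer: 936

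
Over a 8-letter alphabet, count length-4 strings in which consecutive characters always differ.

First character: 8 choices. Each subsequent: 7 choices (must differ from the previous one).
Total: 8 x 7^3.

Final answer: 8 x 7^{3} = 2744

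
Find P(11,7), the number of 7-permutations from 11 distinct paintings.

P(11,7) = 11!/(11-7)! = 11!/4!.

Final answer: P(11,7) = 1663200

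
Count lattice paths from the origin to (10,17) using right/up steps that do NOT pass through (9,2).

Total paths to (10,17): C(27,17) = 8436285.
Paths through (9,2): C(11,2) x C(16,15) = 880.
Avoiding (9,2): 8436285 - 880.

Final answer: 8435405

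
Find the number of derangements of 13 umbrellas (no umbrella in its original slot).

Derangements satisfy D(n) = (n-1)(D(n-1) + D(n-2)), starting from D(0)=1, D(1)=0.
D(2) = 1 x (0 + 1) = 1
D(3) = 2 x (1 + 0) = 2
D(4) = 3 x (2 + 1) = 9
D(5) = 4 x (9 + 2) = 44
D(6) = 5 x (44 + 9) = 265
D(7) = 6 x (265 + 44) = 1854
D(8) = 7 x (1854 + 265) = 14833
D(9) = 8 x (14833 + 1854) = 133496
D(10) = 9 x (133496 + 14833) = 1334961
D(11) = 10 x (1334961 + 133496) = 14684570
D(12) = 11 x (14684570 + 1334961) = 176214841
D(13) = 12 x (D(12) + D(11)) = 12 x (176214841 + 14684570)

Final answer: D(13) = 2290792932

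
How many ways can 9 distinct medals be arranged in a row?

The number of ways to arrange 9 distinct objects is 9!.

Final answer: 9! = 362880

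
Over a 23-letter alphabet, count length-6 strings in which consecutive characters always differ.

Let g(n) count such strings. g(1) = 23, and each valid string of length n-1 extends in 22 ways (any symbol but the last), so g(n) = 22 g(n-1).
Total: g(6) = 23 x 22^5.

Final answer: 23 x 22^{5} = 118533536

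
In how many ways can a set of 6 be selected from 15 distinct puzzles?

C(15,6) = 15!/(6! x (15-6)!).

Final answer: C(15,6) = 5005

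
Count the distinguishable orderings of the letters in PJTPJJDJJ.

Letters (D:1, J:5, P:2, T:1). Total letters: 9.
Permutations = 9!/(5! x 2!).

Final answer: 1512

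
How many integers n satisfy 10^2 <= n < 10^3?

First digit: 9 choices (1-9). Each of the remaining 2 digits: 10 choices.
Total: 9 x 10^2.

Final answer: 900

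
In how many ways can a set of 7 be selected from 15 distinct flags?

C(15,7) = 15!/(7! x 8!).

Final answer: \binom{15}{7} = 6435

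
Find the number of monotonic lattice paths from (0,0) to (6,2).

Each path has 6 right steps and 2 up steps in some order (8 steps total).
Choose which 2 of the 8 steps are up: C(8,2).

Final answer: C(8,2) = 28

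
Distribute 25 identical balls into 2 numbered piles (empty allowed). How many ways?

Stars and bars: C(n+k-1, k-1) = C(26,1).

Final answer: C(26,1) = 26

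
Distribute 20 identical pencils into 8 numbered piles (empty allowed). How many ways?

Stars and bars: C(n+k-1, k-1) = C(27,7).

Final answer: C(27,7) = 888030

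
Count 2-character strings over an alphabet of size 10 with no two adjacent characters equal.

Let g(n) count such strings. g(1) = 10, and each valid string of length n-1 extends in 9 ways (any symbol but the last), so g(n) = 9 g(n-1).
Total: g(2) = 10 x 9^1.

Final answer: 10 x 9^{1} = 90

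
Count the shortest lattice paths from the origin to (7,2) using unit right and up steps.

Each path has 7 right steps and 2 up steps in some order (9 steps total).
Choose which 2 of the 9 steps are up: C(9,2).

Final answer: C(9,2) = 36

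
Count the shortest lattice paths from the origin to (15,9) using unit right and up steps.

Each path has 15 right steps and 9 up steps in some order (24 steps total).
Choose which 9 of the 24 steps are up: C(24,9).

Final answer: C(24,9) = 1307504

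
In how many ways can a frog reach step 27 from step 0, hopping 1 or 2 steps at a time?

Let f(n) be the number of climbs. Removing the last move (1 or 2 steps) gives f(n) = f(n-1) + f(n-2); base cases f(1)=1, f(2)=2.
Building up term by term: f(1)=1, f(2)=2, f(3)=3, f(4)=5, f(5)=8, f(6)=13, f(7)=21, f(8)=34, f(9)=55, f(10)=89, f(11)=144, f(12)=233, f(13)=377, f(14)=610, f(15)=987, f(16)=1597, f(17)=2584, f(18)=4181, f(19)=6765, f(20)=10946, f(21)=17711, f(22)=28657, f(23)=46368, f(24)=75025, f(25)=121393, f(26)=196418, f(27)=317811.

Final answer: 317811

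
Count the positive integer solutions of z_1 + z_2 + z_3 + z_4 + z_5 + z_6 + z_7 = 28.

Substitute z'_i = z_i - 1 (so z'_i >= 0). Then sum z'_i = 28 - 7 = 21.
Stars and bars: C(21+7-1, 7-1) = C(27,6).

Final answer: C(27,6) = 296010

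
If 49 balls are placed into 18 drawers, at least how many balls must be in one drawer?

By the pigeonhole principle: ceiling(49/18).

Final answer: 3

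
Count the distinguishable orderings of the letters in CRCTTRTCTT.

Letters (C:3, R:2, T:5). Total letters: 10.
Permutations = 10!/(5! x 3! x 2!).

Final answer: 2520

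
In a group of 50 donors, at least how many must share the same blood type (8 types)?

There are 8 possible values for blood type (8 types). With 50 donors and 8 categories, by pigeonhole: ceiling(50/8).

Final answer: 7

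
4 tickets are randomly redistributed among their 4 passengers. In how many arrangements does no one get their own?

Derangements satisfy D(n) = (n-1)(D(n-1) + D(n-2)), starting from D(0)=1, D(1)=0.
D(2) = 1 x (0 + 1) = 1
D(3) = 2 x (1 + 0) = 2
D(4) = 3 x (D(3) + D(2)) = 3 x (2 + 1)

Final answer: D(4) = 9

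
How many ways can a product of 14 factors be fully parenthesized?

This is a standard Catalan-number count: the answer is C_n. Here n = 14 - 1 = 13.
Using C_0 = 1 and C_(k+1) = C_k x 2(2k+1)/(k+2), build up term by term: C_1=1, C_2=2, C_3=5, C_4=14, C_5=42, C_6=132, C_7=429, C_8=1430, C_9=4862, C_10=16796, C_11=58786, C_12=208012, C_13=742900.

Final answer: C_{13} = 742900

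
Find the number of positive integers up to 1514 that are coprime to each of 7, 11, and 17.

|div by 7|=216, |div by 11|=137, |div by 17|=89.
|div by 7&11|=19, |div by 7&17|=12, |div by 11&17|=8, |div by all|=1.
By inclusion-exclusion, divisible by at least one: 216+137+89-19-12-8+1 = 404.
Not divisible by any: 1514 - 404.

Final answer: 1110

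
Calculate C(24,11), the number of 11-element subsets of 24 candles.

C(24,11) = 24!/(11! x 13!).

Final answer: \binom{24}{11} = 2496144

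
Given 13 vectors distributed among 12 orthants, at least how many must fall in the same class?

By pigeonhole with 13 objects and 12 categories: ceiling(13/12).

Final answer: 2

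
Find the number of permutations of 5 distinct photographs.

The number of ways to arrange 5 distinct objects is 5!.

Final answer: 5! = 120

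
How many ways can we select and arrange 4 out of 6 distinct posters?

P(6,4) = 6!/(6-4)! = 6!/2!.

Final answer: P(6,4) = 360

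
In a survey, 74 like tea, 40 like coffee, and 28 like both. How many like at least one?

|A union B| = |A| + |B| - |A intersect B| = 74 + 40 - 28.

Final answer: 86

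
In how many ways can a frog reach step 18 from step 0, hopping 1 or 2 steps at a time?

Let f(n) be the number of climbs. Removing the last move (1 or 2 steps) gives f(n) = f(n-1) + f(n-2); base cases f(1)=1, f(2)=2.
Iterating the recurrence: f(1)=1, f(2)=2, f(3)=3, f(4)=5, f(5)=8, f(6)=13, f(7)=21, f(8)=34, f(9)=55, f(10)=89, f(11)=144, f(12)=233, f(13)=377, f(14)=610, f(15)=987, f(16)=1597, f(17)=2584, f(18)=4181.

Final answer: 4181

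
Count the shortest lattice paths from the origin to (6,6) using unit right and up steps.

Each path has 6 right steps and 6 up steps in some order (12 steps total).
Choose which 6 of the 12 steps are up: C(12,6).

Final answer: C(12,6) = 924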